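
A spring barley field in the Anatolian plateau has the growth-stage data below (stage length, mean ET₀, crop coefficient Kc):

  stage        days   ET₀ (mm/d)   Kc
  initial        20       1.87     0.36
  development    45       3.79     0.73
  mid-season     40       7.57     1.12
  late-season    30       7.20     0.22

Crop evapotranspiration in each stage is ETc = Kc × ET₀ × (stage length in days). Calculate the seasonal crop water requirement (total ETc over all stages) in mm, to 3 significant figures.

initial: 0.36 × 1.87 × 20 = 13.46 mm
development: 0.73 × 3.79 × 45 = 124.50 mm
mid-season: 1.12 × 7.57 × 40 = 339.14 mm
late-season: 0.22 × 7.20 × 30 = 47.52 mm
Seasonal total = 524.62 mm

525 mm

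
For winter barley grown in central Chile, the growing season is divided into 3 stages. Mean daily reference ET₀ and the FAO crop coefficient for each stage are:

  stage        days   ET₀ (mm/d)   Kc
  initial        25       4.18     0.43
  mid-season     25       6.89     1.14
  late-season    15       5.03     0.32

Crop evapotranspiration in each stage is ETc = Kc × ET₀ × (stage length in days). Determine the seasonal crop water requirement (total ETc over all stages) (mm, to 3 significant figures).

initial: 0.43 × 4.18 × 25 = 44.94 mm
mid-season: 1.14 × 6.89 × 25 = 196.37 mm
late-season: 0.32 × 5.03 × 15 = 24.14 mm
Seasonal total = 265.45 mm

265 mm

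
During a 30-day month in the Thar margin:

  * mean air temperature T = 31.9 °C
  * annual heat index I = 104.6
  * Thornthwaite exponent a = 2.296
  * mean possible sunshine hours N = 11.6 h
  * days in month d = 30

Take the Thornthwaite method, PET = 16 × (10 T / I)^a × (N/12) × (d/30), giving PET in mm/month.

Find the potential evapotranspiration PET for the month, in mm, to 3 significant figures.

200 mm

10T/I = 10 × 31.9 / 104.6 = 3.0497
(10T/I)^a = 3.0497^2.296 = 12.9376
Uncorrected PET = 16 × 12.9376 = 207.002 mm
Correction = (N/12)(d/30) = (11.6/12)(30/30) = 0.9667
PET = 207.002 × 0.9667 = 200.109 mm/month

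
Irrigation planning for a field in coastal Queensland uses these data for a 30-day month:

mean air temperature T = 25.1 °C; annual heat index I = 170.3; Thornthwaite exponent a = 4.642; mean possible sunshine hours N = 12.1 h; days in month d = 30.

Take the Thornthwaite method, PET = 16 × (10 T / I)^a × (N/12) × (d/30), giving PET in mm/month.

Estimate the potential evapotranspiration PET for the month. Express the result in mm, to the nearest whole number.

98 mm

10T/I = 10 × 25.1 / 170.3 = 1.4739
(10T/I)^a = 1.4739^4.642 = 6.0538
Uncorrected PET = 16 × 6.0538 = 96.861 mm
Correction = (N/12)(d/30) = (12.1/12)(30/30) = 1.0083
PET = 96.861 × 1.0083 = 97.665 mm/month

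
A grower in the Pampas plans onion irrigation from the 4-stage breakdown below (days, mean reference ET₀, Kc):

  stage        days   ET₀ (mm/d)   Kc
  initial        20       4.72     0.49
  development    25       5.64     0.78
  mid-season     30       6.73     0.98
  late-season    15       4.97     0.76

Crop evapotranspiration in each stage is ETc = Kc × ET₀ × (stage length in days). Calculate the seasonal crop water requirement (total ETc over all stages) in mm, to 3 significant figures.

411 mm

initial: 0.49 × 4.72 × 20 = 46.26 mm
development: 0.78 × 5.64 × 25 = 109.98 mm
mid-season: 0.98 × 6.73 × 30 = 197.86 mm
late-season: 0.76 × 4.97 × 15 = 56.66 mm
Seasonal total = 410.76 mm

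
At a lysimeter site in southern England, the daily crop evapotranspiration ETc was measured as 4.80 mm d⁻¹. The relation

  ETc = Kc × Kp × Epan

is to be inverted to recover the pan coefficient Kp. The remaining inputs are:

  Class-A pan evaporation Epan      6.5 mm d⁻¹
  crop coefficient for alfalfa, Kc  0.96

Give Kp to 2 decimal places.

ETc = Kc × Kp × Epan  ⇒  Kp = ETc / (Kc × Epan)
Kp = 4.80 / (0.96 × 6.5) = 4.80 / 6.240 = 0.7692

0.77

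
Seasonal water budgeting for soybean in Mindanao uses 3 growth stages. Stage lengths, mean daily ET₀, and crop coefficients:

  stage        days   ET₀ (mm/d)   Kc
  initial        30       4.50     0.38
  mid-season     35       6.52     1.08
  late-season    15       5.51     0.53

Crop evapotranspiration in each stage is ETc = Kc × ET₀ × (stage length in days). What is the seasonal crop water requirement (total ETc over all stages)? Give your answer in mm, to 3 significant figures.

initial: 0.38 × 4.50 × 30 = 51.30 mm
mid-season: 1.08 × 6.52 × 35 = 246.46 mm
late-season: 0.53 × 5.51 × 15 = 43.80 mm
Seasonal total = 341.56 mm

342 mm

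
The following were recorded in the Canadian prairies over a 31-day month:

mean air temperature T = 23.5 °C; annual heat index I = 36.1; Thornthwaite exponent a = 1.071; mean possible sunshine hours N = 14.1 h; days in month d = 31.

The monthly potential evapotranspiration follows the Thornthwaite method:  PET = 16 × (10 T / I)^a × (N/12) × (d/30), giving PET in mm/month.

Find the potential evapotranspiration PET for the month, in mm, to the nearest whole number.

144 mm

10T/I = 10 × 23.5 / 36.1 = 6.5097
(10T/I)^a = 6.5097^1.071 = 7.4357
Uncorrected PET = 16 × 7.4357 = 118.971 mm
Correction = (N/12)(d/30) = (14.1/12)(31/30) = 1.2142
PET = 118.971 × 1.2142 = 144.455 mm/month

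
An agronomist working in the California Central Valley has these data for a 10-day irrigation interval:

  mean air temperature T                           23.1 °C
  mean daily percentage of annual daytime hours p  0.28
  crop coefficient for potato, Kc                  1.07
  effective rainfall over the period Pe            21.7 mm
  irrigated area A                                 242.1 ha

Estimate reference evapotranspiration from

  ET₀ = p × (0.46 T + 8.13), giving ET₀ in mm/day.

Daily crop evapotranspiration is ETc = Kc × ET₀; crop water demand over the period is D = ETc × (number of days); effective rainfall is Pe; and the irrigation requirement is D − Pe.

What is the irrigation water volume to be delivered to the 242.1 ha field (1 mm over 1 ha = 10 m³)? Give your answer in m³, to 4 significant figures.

83510 m³

ET₀ = 0.28 × (0.46 × 23.1 + 8.13) = 0.28 × 18.756 = 5.2517 mm/d
ETc = Kc × ET₀ = 1.07 × 5.2517 = 5.6193 mm/d
Crop demand D = ETc × 10 d = 5.6193 × 10 = 56.193 mm
D − Pe = 56.193 − 21.7 = 34.493 mm
Volume = 34.493 mm × 242.1 ha × 10 = 83507.6 m³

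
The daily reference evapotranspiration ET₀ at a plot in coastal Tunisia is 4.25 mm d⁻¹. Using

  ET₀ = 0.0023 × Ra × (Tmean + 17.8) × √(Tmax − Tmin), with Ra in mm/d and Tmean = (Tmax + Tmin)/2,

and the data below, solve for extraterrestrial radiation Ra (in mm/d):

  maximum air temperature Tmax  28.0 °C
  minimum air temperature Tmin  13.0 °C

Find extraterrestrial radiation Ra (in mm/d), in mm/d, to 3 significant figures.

Tmean = 20.50 °C; √ΔT = 3.8730
Ra = ET₀ / [0.0023 × (Tmean+17.8) × √ΔT] = 4.25 / (0.0023 × 38.30 × 3.8730) = 12.457 mm/d

12.5 mm/d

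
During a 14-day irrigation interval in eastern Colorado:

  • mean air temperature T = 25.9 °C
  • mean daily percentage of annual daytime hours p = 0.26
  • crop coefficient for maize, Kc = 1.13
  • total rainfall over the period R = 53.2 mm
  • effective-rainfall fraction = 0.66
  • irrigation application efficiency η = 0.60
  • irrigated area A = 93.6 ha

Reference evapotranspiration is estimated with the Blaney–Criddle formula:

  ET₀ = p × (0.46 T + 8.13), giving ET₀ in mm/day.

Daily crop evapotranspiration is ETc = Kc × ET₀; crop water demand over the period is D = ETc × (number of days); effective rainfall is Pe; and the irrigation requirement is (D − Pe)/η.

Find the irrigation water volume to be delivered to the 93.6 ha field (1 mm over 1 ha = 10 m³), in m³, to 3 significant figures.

73800 m³

ET₀ = 0.26 × (0.46 × 25.9 + 8.13) = 0.26 × 20.044 = 5.2114 mm/d
ETc = Kc × ET₀ = 1.13 × 5.2114 = 5.8889 mm/d
Crop demand D = ETc × 14 d = 5.8889 × 14 = 82.445 mm
Pe = 0.66 × 53.2 = 35.112 mm
D − Pe = 82.445 − 35.112 = 47.333 mm
Gross irrigation = 47.333 / 0.60 = 78.888 mm
Volume = 78.888 mm × 93.6 ha × 10 = 73839.2 m³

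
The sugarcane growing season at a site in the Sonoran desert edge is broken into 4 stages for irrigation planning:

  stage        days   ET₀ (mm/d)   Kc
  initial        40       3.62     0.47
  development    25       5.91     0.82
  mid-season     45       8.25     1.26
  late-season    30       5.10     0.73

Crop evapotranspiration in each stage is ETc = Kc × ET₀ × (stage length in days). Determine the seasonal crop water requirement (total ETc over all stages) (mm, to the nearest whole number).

initial: 0.47 × 3.62 × 40 = 68.06 mm
development: 0.82 × 5.91 × 25 = 121.16 mm
mid-season: 1.26 × 8.25 × 45 = 467.78 mm
late-season: 0.73 × 5.10 × 30 = 111.69 mm
Seasonal total = 768.69 mm

769 mm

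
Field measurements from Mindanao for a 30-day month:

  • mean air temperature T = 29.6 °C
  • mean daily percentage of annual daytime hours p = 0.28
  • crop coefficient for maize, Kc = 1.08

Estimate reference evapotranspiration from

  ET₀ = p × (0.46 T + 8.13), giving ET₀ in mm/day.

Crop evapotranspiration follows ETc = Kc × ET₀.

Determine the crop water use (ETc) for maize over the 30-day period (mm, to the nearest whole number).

197 mm

ET₀ = 0.28 × (0.46 × 29.6 + 8.13) = 0.28 × 21.746 = 6.0889 mm/d
ETc = Kc × ET₀ = 1.08 × 6.0889 = 6.5760 mm/d
Over 30 days: 6.5760 × 30 = 197.280 mm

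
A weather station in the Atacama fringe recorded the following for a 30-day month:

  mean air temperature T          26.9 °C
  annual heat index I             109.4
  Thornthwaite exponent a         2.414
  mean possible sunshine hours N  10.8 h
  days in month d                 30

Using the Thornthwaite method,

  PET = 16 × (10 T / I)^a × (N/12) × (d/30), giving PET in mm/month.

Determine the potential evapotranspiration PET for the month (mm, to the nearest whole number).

126 mm

10T/I = 10 × 26.9 / 109.4 = 2.4589
(10T/I)^a = 2.4589^2.414 = 8.7750
Uncorrected PET = 16 × 8.7750 = 140.400 mm
Correction = (N/12)(d/30) = (10.8/12)(30/30) = 0.9000
PET = 140.400 × 0.9000 = 126.360 mm/month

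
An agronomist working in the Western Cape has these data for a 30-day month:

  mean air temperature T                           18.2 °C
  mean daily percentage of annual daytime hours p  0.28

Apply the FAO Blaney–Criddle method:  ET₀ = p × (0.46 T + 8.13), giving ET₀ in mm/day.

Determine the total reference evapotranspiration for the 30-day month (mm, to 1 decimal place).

138.6 mm

ET₀ = 0.28 × (0.46 × 18.2 + 8.13) = 0.28 × 16.502 = 4.6206 mm/d
Monthly total = 4.6206 × 30 = 138.618 mm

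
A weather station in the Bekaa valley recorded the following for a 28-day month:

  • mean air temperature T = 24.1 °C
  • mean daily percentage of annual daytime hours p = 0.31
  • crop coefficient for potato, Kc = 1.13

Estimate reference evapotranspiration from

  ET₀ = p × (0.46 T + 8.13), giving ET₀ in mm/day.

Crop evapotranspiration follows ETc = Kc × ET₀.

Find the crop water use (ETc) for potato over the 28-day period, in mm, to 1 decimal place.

ET₀ = 0.31 × (0.46 × 24.1 + 8.13) = 0.31 × 19.216 = 5.9570 mm/d
ETc = Kc × ET₀ = 1.13 × 5.9570 = 6.7314 mm/d
Over 28 days: 6.7314 × 28 = 188.479 mm

188.5 mm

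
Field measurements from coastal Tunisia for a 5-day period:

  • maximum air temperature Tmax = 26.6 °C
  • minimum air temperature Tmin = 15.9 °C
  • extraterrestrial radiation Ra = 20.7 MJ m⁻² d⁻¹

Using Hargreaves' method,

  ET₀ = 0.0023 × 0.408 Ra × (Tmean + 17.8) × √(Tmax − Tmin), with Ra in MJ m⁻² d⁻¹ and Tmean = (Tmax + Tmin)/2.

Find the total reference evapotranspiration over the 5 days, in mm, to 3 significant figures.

12.4 mm

Tmean = (26.6 + 15.9)/2 = 21.25 °C
0.408 Ra = 0.408 × 20.7 = 8.4456 mm/d equivalent
ET₀ = 0.0023 × 8.4456 × (21.25 + 17.8) × √10.7 = 0.0023 × 8.4456 × 39.05 × 3.2711 = 2.4813 mm/d
Over 5 days: 2.4813 × 5 = 12.407 mm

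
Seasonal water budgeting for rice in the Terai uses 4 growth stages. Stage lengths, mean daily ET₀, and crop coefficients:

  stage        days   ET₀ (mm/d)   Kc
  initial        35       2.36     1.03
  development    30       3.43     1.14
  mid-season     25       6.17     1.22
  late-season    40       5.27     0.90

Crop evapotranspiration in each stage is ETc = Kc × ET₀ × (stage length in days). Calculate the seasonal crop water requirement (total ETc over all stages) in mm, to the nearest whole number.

initial: 1.03 × 2.36 × 35 = 85.08 mm
development: 1.14 × 3.43 × 30 = 117.31 mm
mid-season: 1.22 × 6.17 × 25 = 188.19 mm
late-season: 0.90 × 5.27 × 40 = 189.72 mm
Seasonal total = 580.30 mm

580 mm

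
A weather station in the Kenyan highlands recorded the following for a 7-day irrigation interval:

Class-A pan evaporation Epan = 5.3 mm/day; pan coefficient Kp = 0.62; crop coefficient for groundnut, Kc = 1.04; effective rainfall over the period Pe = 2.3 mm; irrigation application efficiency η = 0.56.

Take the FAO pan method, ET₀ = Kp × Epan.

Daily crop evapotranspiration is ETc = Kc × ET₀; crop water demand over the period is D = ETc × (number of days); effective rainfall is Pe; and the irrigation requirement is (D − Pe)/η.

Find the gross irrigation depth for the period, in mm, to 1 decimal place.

ET₀ = 0.62 × 5.3 = 3.2860 mm/d
ETc = Kc × ET₀ = 1.04 × 3.2860 = 3.4174 mm/d
Crop demand D = ETc × 7 d = 3.4174 × 7 = 23.922 mm
D − Pe = 23.922 − 2.3 = 21.622 mm
Gross irrigation = 21.622 / 0.56 = 38.611 mm

38.6 mm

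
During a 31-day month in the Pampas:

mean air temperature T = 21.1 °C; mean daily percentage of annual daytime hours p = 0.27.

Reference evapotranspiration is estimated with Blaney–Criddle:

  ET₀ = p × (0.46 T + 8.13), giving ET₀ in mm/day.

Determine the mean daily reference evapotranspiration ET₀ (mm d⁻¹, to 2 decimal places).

ET₀ = 0.27 × (0.46 × 21.1 + 8.13) = 0.27 × 17.836 = 4.8157 mm/d

4.82 mm d⁻¹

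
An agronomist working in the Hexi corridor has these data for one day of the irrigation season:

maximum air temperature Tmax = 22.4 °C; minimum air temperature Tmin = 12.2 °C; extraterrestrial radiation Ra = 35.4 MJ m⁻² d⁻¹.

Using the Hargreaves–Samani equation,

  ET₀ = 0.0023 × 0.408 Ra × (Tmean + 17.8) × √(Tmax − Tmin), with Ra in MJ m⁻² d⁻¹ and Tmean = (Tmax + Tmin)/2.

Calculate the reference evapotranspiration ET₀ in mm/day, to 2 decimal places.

Tmean = (22.4 + 12.2)/2 = 17.30 °C
0.408 Ra = 0.408 × 35.4 = 14.4432 mm/d equivalent
ET₀ = 0.0023 × 14.4432 × (17.30 + 17.8) × √10.2 = 0.0023 × 14.4432 × 35.10 × 3.1937 = 3.7239 mm/d

3.72 mm/day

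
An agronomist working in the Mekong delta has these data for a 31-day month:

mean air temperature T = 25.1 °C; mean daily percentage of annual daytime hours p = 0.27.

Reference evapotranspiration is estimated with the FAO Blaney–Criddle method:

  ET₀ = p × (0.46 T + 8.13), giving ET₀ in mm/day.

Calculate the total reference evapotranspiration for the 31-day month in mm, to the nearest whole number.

165 mm

ET₀ = 0.27 × (0.46 × 25.1 + 8.13) = 0.27 × 19.676 = 5.3125 mm/d
Monthly total = 5.3125 × 31 = 164.688 mm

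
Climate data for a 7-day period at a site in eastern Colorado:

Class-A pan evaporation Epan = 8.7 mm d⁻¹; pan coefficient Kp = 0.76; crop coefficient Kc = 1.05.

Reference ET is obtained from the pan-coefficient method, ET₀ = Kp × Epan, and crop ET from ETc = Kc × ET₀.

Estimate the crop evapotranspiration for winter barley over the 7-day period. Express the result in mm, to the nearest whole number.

49 mm

ET₀ = 0.76 × 8.7 = 6.6120 mm/d
ETc = Kc × ET₀ = 1.05 × 6.6120 = 6.9426 mm/d
Over 7 days: 6.9426 × 7 = 48.598 mm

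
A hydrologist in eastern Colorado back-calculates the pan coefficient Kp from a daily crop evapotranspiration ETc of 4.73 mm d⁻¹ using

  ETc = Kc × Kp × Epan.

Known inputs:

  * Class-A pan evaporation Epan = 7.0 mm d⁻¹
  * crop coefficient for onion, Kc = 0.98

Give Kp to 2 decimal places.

ETc = Kc × Kp × Epan  ⇒  Kp = ETc / (Kc × Epan)
Kp = 4.73 / (0.98 × 7.0) = 4.73 / 6.860 = 0.6895

0.69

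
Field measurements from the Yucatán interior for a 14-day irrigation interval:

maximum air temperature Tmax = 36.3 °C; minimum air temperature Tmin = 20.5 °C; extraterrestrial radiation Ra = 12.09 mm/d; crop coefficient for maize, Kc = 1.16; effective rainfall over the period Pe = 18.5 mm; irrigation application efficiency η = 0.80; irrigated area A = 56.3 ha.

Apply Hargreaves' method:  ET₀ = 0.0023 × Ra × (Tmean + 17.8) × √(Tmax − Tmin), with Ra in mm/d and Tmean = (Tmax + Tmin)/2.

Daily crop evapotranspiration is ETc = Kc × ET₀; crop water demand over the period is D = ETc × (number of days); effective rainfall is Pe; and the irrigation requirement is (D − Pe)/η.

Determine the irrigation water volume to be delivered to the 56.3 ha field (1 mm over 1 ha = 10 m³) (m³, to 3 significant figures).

Tmean = (36.3 + 20.5)/2 = 28.40 °C
ET₀ = 0.0023 × 12.09 × (28.40 + 17.8) × √15.8 = 0.0023 × 12.09 × 46.20 × 3.9749 = 5.1065 mm/d
ETc = Kc × ET₀ = 1.16 × 5.1065 = 5.9235 mm/d
Crop demand D = ETc × 14 d = 5.9235 × 14 = 82.929 mm
D − Pe = 82.929 − 18.5 = 64.429 mm
Gross irrigation = 64.429 / 0.80 = 80.536 mm
Volume = 80.536 mm × 56.3 ha × 10 = 45341.8 m³

45300 m³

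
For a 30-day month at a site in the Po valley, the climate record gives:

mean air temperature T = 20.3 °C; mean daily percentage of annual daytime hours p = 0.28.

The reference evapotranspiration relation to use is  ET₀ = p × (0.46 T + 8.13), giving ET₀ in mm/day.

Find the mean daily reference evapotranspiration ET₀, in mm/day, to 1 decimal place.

ET₀ = 0.28 × (0.46 × 20.3 + 8.13) = 0.28 × 17.468 = 4.8910 mm/d

4.9 mm/day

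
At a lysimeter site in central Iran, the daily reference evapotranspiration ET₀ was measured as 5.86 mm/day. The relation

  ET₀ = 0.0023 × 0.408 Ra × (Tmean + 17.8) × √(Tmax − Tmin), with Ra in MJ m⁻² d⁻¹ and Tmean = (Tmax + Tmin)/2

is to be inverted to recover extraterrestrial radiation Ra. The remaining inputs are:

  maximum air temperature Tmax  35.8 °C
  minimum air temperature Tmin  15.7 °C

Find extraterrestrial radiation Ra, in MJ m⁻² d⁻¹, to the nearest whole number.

Tmean = (35.8+15.7)/2 = 25.75 °C; ΔT = 20.1
Ra = ET₀ / [0.0023 × 0.408 × (Tmean+17.8) × √ΔT]
   = 5.86 / (0.0023 × 0.408 × 43.55 × 4.4833) = 31.983 MJ m⁻² d⁻¹

32 MJ m⁻² d⁻¹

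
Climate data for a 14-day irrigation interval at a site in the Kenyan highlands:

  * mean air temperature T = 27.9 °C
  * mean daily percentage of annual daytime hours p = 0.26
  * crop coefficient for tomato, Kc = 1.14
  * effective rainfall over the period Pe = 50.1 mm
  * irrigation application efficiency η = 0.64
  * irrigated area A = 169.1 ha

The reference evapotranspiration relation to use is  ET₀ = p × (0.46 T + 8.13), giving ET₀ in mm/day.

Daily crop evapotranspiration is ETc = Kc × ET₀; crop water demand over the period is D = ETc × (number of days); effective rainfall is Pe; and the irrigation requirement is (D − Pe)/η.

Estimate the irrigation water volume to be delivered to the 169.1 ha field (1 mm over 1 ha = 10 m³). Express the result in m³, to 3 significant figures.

ET₀ = 0.26 × (0.46 × 27.9 + 8.13) = 0.26 × 20.964 = 5.4506 mm/d
ETc = Kc × ET₀ = 1.14 × 5.4506 = 6.2137 mm/d
Crop demand D = ETc × 14 d = 6.2137 × 14 = 86.992 mm
D − Pe = 86.992 − 50.1 = 36.892 mm
Gross irrigation = 36.892 / 0.64 = 57.644 mm
Volume = 57.644 mm × 169.1 ha × 10 = 97476.0 m³

97500 m³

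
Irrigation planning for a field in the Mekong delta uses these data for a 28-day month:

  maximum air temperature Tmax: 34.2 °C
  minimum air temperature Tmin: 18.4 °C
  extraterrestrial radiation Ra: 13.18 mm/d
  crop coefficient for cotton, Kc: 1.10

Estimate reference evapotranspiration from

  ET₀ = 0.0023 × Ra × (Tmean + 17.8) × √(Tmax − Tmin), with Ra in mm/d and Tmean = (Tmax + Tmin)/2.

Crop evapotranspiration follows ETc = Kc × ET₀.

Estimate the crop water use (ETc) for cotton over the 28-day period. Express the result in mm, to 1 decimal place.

163.7 mm

Tmean = (34.2 + 18.4)/2 = 26.30 °C
ET₀ = 0.0023 × 13.18 × (26.30 + 17.8) × √15.8 = 0.0023 × 13.18 × 44.10 × 3.9749 = 5.3138 mm/d
ETc = Kc × ET₀ = 1.10 × 5.3138 = 5.8452 mm/d
Over 28 days: 5.8452 × 28 = 163.666 mm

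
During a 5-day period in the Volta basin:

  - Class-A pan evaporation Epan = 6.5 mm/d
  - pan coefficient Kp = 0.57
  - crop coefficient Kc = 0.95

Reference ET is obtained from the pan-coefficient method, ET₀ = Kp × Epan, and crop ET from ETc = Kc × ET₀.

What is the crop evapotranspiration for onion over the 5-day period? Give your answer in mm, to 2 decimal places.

ET₀ = 0.57 × 6.5 = 3.7050 mm/d
ETc = Kc × ET₀ = 0.95 × 3.7050 = 3.5198 mm/d
Over 5 days: 3.5198 × 5 = 17.599 mm

17.60 mm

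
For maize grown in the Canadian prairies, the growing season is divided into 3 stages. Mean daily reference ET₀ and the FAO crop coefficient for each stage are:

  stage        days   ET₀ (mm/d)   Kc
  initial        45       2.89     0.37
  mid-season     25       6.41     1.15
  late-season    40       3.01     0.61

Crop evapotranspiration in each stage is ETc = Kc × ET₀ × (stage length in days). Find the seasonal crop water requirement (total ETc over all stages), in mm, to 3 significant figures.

306 mm

initial: 0.37 × 2.89 × 45 = 48.12 mm
mid-season: 1.15 × 6.41 × 25 = 184.29 mm
late-season: 0.61 × 3.01 × 40 = 73.44 mm
Seasonal total = 305.85 mm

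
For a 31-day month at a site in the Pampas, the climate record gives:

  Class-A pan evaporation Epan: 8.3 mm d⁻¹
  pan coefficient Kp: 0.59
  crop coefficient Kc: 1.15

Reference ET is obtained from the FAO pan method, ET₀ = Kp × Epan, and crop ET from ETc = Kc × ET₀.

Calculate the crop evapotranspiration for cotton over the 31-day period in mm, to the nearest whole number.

ET₀ = 0.59 × 8.3 = 4.8970 mm/d
ETc = Kc × ET₀ = 1.15 × 4.8970 = 5.6316 mm/d
Over 31 days: 5.6316 × 31 = 174.580 mm

175 mm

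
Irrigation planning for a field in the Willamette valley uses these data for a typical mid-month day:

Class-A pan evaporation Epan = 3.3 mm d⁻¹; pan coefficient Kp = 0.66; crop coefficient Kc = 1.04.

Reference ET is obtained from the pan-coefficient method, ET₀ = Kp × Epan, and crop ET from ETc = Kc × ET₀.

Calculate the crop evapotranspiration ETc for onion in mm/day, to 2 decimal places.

2.27 mm/day

ET₀ = 0.66 × 3.3 = 2.1780 mm/d
ETc = Kc × ET₀ = 1.04 × 2.1780 = 2.2651 mm/d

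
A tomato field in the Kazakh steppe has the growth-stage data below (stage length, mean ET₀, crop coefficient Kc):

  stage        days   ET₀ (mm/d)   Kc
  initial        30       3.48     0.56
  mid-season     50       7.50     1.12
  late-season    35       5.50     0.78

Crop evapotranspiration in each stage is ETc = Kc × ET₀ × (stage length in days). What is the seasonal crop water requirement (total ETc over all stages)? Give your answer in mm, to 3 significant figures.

initial: 0.56 × 3.48 × 30 = 58.46 mm
mid-season: 1.12 × 7.50 × 50 = 420.00 mm
late-season: 0.78 × 5.50 × 35 = 150.15 mm
Seasonal total = 628.61 mm

629 mm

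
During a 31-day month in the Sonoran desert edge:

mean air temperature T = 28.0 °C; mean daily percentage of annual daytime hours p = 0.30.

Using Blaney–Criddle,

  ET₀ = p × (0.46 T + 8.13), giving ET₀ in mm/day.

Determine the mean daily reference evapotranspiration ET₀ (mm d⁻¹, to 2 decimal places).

6.30 mm d⁻¹

ET₀ = 0.30 × (0.46 × 28.0 + 8.13) = 0.30 × 21.010 = 6.3030 mm/d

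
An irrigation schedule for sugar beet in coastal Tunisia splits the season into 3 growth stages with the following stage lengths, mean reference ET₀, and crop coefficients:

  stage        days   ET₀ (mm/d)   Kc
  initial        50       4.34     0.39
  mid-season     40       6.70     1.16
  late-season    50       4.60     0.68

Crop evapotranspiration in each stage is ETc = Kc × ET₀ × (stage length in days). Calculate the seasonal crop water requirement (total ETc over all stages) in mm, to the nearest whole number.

552 mm

initial: 0.39 × 4.34 × 50 = 84.63 mm
mid-season: 1.16 × 6.70 × 40 = 310.88 mm
late-season: 0.68 × 4.60 × 50 = 156.40 mm
Seasonal total = 551.91 mm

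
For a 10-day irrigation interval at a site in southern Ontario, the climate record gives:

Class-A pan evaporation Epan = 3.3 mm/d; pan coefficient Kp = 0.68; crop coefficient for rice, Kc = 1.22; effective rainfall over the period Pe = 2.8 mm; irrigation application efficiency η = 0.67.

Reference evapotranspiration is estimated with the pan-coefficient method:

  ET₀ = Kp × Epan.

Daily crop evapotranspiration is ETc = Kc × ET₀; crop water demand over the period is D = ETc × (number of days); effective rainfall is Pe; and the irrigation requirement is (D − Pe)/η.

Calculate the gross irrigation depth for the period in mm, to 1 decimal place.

36.7 mm

ET₀ = 0.68 × 3.3 = 2.2440 mm/d
ETc = Kc × ET₀ = 1.22 × 2.2440 = 2.7377 mm/d
Crop demand D = ETc × 10 d = 2.7377 × 10 = 27.377 mm
D − Pe = 27.377 − 2.8 = 24.577 mm
Gross irrigation = 24.577 / 0.67 = 36.682 mm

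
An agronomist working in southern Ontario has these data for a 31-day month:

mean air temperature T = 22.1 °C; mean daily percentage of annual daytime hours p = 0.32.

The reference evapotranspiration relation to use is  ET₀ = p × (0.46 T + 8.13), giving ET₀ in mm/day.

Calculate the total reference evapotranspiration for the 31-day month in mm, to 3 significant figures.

181 mm

ET₀ = 0.32 × (0.46 × 22.1 + 8.13) = 0.32 × 18.296 = 5.8547 mm/d
Monthly total = 5.8547 × 31 = 181.496 mm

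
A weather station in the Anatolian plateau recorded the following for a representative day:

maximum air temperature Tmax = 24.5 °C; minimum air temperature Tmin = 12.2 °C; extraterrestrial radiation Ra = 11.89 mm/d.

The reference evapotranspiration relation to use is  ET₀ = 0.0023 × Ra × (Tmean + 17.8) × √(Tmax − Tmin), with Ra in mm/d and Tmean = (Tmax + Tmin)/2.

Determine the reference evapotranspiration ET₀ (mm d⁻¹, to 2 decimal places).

3.47 mm d⁻¹

Tmean = (24.5 + 12.2)/2 = 18.35 °C
ET₀ = 0.0023 × 11.89 × (18.35 + 17.8) × √12.3 = 0.0023 × 11.89 × 36.15 × 3.5071 = 3.4671 mm/d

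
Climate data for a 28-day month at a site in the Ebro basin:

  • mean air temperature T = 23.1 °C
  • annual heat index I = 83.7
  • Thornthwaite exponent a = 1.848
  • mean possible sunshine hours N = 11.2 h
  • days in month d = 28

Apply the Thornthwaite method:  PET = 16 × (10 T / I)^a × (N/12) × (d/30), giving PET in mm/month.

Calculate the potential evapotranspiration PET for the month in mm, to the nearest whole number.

10T/I = 10 × 23.1 / 83.7 = 2.7599
(10T/I)^a = 2.7599^1.848 = 6.5279
Uncorrected PET = 16 × 6.5279 = 104.446 mm
Correction = (N/12)(d/30) = (11.2/12)(28/30) = 0.8711
PET = 104.446 × 0.8711 = 90.983 mm/month

91 mm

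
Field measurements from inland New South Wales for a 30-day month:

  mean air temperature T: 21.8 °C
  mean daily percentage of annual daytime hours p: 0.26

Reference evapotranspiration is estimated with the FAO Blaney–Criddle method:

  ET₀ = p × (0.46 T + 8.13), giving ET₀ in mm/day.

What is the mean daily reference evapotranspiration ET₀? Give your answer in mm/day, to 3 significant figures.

4.72 mm/day

ET₀ = 0.26 × (0.46 × 21.8 + 8.13) = 0.26 × 18.158 = 4.7211 mm/d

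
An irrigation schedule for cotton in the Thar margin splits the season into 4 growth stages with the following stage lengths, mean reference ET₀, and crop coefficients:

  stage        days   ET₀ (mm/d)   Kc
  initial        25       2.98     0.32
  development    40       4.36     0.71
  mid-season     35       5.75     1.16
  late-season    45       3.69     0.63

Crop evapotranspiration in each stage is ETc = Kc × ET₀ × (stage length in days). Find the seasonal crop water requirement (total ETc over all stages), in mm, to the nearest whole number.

initial: 0.32 × 2.98 × 25 = 23.84 mm
development: 0.71 × 4.36 × 40 = 123.82 mm
mid-season: 1.16 × 5.75 × 35 = 233.45 mm
late-season: 0.63 × 3.69 × 45 = 104.61 mm
Seasonal total = 485.72 mm

486 mm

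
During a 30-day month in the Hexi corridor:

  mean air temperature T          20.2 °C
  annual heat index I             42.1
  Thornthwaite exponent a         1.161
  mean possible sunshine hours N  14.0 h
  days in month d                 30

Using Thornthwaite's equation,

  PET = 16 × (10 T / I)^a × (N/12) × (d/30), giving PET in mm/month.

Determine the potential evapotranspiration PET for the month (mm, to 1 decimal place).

115.3 mm

10T/I = 10 × 20.2 / 42.1 = 4.7981
(10T/I)^a = 4.7981^1.161 = 6.1762
Uncorrected PET = 16 × 6.1762 = 98.819 mm
Correction = (N/12)(d/30) = (14.0/12)(30/30) = 1.1667
PET = 98.819 × 1.1667 = 115.292 mm/month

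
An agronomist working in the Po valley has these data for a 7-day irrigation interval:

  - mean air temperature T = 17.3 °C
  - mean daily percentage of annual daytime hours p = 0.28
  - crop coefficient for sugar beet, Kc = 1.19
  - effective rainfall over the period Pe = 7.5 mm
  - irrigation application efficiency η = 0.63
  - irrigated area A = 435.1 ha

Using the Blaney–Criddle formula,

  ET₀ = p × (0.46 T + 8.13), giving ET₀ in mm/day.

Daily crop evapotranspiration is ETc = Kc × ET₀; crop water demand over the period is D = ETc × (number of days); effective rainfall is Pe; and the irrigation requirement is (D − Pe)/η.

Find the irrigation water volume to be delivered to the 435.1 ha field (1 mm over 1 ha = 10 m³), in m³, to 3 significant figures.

ET₀ = 0.28 × (0.46 × 17.3 + 8.13) = 0.28 × 16.088 = 4.5046 mm/d
ETc = Kc × ET₀ = 1.19 × 4.5046 = 5.3605 mm/d
Crop demand D = ETc × 7 d = 5.3605 × 7 = 37.524 mm
D − Pe = 37.524 − 7.5 = 30.024 mm
Gross irrigation = 30.024 / 0.63 = 47.657 mm
Volume = 47.657 mm × 435.1 ha × 10 = 207355.6 m³

207000 m³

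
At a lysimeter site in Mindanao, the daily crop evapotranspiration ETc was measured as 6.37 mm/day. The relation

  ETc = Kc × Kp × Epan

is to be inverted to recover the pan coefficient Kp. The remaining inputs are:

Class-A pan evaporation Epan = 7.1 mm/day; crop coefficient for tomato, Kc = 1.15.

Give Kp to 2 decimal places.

0.78

ETc = Kc × Kp × Epan  ⇒  Kp = ETc / (Kc × Epan)
Kp = 6.37 / (1.15 × 7.1) = 6.37 / 8.165 = 0.7802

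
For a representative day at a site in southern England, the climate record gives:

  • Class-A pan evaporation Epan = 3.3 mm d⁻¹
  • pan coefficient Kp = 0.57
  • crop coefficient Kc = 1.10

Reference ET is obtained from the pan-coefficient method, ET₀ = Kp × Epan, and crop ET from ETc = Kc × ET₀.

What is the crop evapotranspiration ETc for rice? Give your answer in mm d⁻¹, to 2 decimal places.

2.07 mm d⁻¹

ET₀ = 0.57 × 3.3 = 1.8810 mm/d
ETc = Kc × ET₀ = 1.10 × 1.8810 = 2.0691 mm/d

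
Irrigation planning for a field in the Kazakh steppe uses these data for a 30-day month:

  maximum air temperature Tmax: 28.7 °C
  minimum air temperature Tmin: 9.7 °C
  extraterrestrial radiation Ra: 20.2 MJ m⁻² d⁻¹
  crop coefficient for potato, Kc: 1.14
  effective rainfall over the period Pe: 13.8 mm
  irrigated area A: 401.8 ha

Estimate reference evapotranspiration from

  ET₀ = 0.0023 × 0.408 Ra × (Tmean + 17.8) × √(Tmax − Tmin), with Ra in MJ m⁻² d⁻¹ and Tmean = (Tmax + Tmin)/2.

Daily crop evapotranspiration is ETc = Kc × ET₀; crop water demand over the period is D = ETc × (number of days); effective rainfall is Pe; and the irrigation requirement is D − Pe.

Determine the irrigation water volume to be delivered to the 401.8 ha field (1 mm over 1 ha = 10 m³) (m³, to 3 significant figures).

Tmean = (28.7 + 9.7)/2 = 19.20 °C
0.408 Ra = 0.408 × 20.2 = 8.2416 mm/d equivalent
ET₀ = 0.0023 × 8.2416 × (19.20 + 17.8) × √19.0 = 0.0023 × 8.2416 × 37.00 × 4.3589 = 3.0572 mm/d
ETc = Kc × ET₀ = 1.14 × 3.0572 = 3.4852 mm/d
Crop demand D = ETc × 30 d = 3.4852 × 30 = 104.556 mm
D − Pe = 104.556 − 13.8 = 90.756 mm
Volume = 90.756 mm × 401.8 ha × 10 = 364657.6 m³

365000 m³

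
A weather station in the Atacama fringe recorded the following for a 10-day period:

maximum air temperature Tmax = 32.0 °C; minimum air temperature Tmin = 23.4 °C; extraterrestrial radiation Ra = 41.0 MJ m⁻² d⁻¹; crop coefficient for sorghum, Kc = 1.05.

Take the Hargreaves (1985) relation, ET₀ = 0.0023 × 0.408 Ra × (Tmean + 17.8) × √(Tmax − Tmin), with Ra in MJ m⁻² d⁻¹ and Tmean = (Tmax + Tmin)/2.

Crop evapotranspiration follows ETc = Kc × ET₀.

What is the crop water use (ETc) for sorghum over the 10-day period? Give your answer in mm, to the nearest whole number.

Tmean = (32.0 + 23.4)/2 = 27.70 °C
0.408 Ra = 0.408 × 41.0 = 16.7280 mm/d equivalent
ET₀ = 0.0023 × 16.7280 × (27.70 + 17.8) × √8.6 = 0.0023 × 16.7280 × 45.50 × 2.9326 = 5.1338 mm/d
ETc = Kc × ET₀ = 1.05 × 5.1338 = 5.3905 mm/d
Over 10 days: 5.3905 × 10 = 53.905 mm

54 mm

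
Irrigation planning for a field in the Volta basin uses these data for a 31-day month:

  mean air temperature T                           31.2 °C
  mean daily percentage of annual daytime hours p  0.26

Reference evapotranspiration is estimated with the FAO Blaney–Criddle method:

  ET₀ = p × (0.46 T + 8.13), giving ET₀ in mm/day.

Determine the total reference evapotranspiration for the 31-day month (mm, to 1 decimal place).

181.2 mm

ET₀ = 0.26 × (0.46 × 31.2 + 8.13) = 0.26 × 22.482 = 5.8453 mm/d
Monthly total = 5.8453 × 31 = 181.204 mm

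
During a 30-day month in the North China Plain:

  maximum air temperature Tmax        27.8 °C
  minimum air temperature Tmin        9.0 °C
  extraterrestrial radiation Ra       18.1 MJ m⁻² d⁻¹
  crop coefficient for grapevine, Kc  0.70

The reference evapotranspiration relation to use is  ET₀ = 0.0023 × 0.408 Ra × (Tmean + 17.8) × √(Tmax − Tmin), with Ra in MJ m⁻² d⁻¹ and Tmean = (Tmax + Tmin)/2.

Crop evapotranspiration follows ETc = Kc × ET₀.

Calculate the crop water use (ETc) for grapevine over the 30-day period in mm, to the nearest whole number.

56 mm

Tmean = (27.8 + 9.0)/2 = 18.40 °C
0.408 Ra = 0.408 × 18.1 = 7.3848 mm/d equivalent
ET₀ = 0.0023 × 7.3848 × (18.40 + 17.8) × √18.8 = 0.0023 × 7.3848 × 36.20 × 4.3359 = 2.6660 mm/d
ETc = Kc × ET₀ = 0.70 × 2.6660 = 1.8662 mm/d
Over 30 days: 1.8662 × 30 = 55.986 mm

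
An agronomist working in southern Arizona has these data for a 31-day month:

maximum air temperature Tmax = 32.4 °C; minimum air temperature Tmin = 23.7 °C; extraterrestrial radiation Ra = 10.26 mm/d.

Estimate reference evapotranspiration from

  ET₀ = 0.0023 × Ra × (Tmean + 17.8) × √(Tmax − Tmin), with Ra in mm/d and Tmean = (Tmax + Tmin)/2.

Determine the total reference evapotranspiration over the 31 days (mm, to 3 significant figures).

98.9 mm

Tmean = (32.4 + 23.7)/2 = 28.05 °C
ET₀ = 0.0023 × 10.26 × (28.05 + 17.8) × √8.7 = 0.0023 × 10.26 × 45.85 × 2.9496 = 3.1914 mm/d
Over 31 days: 3.1914 × 31 = 98.933 mm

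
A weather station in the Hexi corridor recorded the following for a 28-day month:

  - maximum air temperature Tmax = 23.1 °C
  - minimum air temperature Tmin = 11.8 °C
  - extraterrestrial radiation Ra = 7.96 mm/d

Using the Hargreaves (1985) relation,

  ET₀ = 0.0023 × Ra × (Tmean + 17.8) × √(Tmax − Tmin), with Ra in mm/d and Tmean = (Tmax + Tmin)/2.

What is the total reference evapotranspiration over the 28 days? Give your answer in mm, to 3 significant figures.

60.7 mm

Tmean = (23.1 + 11.8)/2 = 17.45 °C
ET₀ = 0.0023 × 7.96 × (17.45 + 17.8) × √11.3 = 0.0023 × 7.96 × 35.25 × 3.3615 = 2.1694 mm/d
Over 28 days: 2.1694 × 28 = 60.743 mm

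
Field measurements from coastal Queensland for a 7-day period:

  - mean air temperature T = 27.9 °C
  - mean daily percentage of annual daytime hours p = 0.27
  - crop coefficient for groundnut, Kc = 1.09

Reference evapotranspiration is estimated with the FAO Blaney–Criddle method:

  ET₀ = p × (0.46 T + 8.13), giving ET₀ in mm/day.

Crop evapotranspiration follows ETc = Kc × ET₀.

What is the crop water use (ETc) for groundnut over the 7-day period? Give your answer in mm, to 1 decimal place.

43.2 mm

ET₀ = 0.27 × (0.46 × 27.9 + 8.13) = 0.27 × 20.964 = 5.6603 mm/d
ETc = Kc × ET₀ = 1.09 × 5.6603 = 6.1697 mm/d
Over 7 days: 6.1697 × 7 = 43.188 mm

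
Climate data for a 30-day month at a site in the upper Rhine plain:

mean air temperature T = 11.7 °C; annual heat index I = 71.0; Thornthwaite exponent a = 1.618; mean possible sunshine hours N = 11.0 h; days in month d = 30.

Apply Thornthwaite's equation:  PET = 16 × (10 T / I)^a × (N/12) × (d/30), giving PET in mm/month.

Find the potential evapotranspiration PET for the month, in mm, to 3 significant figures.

32.9 mm

10T/I = 10 × 11.7 / 71.0 = 1.6479
(10T/I)^a = 1.6479^1.618 = 2.2439
Uncorrected PET = 16 × 2.2439 = 35.902 mm
Correction = (N/12)(d/30) = (11.0/12)(30/30) = 0.9167
PET = 35.902 × 0.9167 = 32.911 mm/month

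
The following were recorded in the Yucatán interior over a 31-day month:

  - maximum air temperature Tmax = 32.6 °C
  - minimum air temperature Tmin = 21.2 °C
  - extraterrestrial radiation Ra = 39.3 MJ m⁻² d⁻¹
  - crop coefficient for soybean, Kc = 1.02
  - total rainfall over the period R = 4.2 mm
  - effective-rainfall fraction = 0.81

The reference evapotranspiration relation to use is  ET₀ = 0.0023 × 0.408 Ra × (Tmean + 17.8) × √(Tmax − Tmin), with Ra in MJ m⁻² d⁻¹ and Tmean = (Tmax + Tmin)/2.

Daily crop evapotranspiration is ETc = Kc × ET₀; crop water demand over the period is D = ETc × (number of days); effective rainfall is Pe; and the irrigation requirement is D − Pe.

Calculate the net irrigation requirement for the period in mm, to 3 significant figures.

173 mm

Tmean = (32.6 + 21.2)/2 = 26.90 °C
0.408 Ra = 0.408 × 39.3 = 16.0344 mm/d equivalent
ET₀ = 0.0023 × 16.0344 × (26.90 + 17.8) × √11.4 = 0.0023 × 16.0344 × 44.70 × 3.3764 = 5.5660 mm/d
ETc = Kc × ET₀ = 1.02 × 5.5660 = 5.6773 mm/d
Crop demand D = ETc × 31 d = 5.6773 × 31 = 175.996 mm
Pe = 0.81 × 4.2 = 3.402 mm
D − Pe = 175.996 − 3.402 = 172.594 mm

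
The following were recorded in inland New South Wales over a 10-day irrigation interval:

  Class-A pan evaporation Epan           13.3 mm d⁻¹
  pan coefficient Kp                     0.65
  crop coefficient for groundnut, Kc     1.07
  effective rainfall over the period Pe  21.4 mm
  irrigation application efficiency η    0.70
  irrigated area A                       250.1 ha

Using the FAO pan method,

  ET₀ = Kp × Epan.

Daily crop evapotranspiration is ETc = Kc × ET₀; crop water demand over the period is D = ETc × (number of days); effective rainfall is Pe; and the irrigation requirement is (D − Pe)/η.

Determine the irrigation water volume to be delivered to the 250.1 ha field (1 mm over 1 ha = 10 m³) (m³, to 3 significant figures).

254000 m³

ET₀ = 0.65 × 13.3 = 8.6450 mm/d
ETc = Kc × ET₀ = 1.07 × 8.6450 = 9.2502 mm/d
Crop demand D = ETc × 10 d = 9.2502 × 10 = 92.502 mm
D − Pe = 92.502 − 21.4 = 71.102 mm
Gross irrigation = 71.102 / 0.70 = 101.574 mm
Volume = 101.574 mm × 250.1 ha × 10 = 254036.6 m³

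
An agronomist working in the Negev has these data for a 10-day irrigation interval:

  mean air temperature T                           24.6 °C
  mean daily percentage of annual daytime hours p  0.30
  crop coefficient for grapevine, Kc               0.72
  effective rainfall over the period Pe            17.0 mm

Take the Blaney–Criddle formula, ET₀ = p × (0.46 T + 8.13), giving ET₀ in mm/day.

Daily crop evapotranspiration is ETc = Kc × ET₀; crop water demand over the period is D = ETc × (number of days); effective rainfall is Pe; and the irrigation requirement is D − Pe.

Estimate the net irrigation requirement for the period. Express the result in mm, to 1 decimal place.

ET₀ = 0.30 × (0.46 × 24.6 + 8.13) = 0.30 × 19.446 = 5.8338 mm/d
ETc = Kc × ET₀ = 0.72 × 5.8338 = 4.2003 mm/d
Crop demand D = ETc × 10 d = 4.2003 × 10 = 42.003 mm
D − Pe = 42.003 − 17.0 = 25.003 mm

25.0 mm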